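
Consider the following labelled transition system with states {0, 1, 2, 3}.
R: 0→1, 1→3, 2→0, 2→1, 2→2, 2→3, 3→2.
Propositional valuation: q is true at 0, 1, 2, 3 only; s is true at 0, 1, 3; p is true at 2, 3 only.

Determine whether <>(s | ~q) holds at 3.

No

Recall that <>ψ holds at a world iff ψ holds at some accessible world.
At 3: <>(s | ~q) requires s | ~q at some successor in {2}.
  At 2: s | ~q is false.
So <>(s | ~q) is false at 3.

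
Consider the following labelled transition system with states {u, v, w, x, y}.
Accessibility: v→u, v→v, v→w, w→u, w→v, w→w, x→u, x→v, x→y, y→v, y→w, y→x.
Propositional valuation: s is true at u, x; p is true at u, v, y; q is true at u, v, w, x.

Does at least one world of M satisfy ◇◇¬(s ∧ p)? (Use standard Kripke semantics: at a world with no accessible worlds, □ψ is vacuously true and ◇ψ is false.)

Yes

Let φ = ◇◇¬(s ∧ p). Evaluate φ at each world:
  u (successors ∅): φ is false.
  v (successors {u, v, w}): φ is true.
  w (successors {u, v, w}): φ is true.
  x (successors {u, v, y}): φ is true.
  y (successors {v, w, x}): φ is true.
Detail at v (witness):
  At v: ◇◇¬(s ∧ p) requires ◇¬(s ∧ p) at some successor in {u, v, w}.
    ◇¬(s ∧ p) holds at v, so ◇◇¬(s ∧ p) is true at v.
      At v: ◇¬(s ∧ p) requires ¬(s ∧ p) at some successor in {u, v, w}.
        ¬(s ∧ p) holds at v, so ◇¬(s ∧ p) is true at v.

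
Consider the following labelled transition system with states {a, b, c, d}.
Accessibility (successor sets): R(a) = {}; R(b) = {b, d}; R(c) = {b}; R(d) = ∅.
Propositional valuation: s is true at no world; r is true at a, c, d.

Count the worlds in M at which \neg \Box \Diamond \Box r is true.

Let φ = \neg \Box \Diamond \Box r. Evaluate φ at each world:
  a (successors ∅): φ is false.
  b (successors {b, d}): φ is true.
  c (successors {b}): φ is false.
  d (successors ∅): φ is false.
For instance, at c:
  At c: \Box \Diamond \Box r is true, so \neg \Box \Diamond \Box r is false.
    At c: \Box \Diamond \Box r requires \Diamond \Box r at every successor {b}.
      At b: \Diamond \Box r is true.
    So \Box \Diamond \Box r is true at c.
Satisfying worlds: {b}

1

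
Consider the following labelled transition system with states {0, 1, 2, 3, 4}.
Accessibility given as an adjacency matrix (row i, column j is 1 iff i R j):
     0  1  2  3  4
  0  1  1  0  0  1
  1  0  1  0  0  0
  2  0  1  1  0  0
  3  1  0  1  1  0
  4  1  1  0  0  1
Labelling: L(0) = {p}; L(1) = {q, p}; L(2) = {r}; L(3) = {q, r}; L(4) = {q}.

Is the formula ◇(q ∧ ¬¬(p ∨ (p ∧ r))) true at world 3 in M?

At 3: ◇(q ∧ ¬¬(p ∨ (p ∧ r))) requires q ∧ ¬¬(p ∨ (p ∧ r)) at some successor in {0, 2, 3}.
  At 0: q ∧ ¬¬(p ∨ (p ∧ r)) is false.
  At 2: q ∧ ¬¬(p ∨ (p ∧ r)) is false.
  At 3: q ∧ ¬¬(p ∨ (p ∧ r)) is false.
So ◇(q ∧ ¬¬(p ∨ (p ∧ r))) is false at 3.

No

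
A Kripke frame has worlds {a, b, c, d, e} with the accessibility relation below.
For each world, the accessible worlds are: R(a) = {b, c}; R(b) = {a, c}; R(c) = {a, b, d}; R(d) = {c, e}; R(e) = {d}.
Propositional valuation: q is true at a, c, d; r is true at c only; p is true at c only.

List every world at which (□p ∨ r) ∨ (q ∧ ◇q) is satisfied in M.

a, c, d

Let φ = (□p ∨ r) ∨ (q ∧ ◇q). Evaluate φ at each world:
  a (successors {b, c}): φ is true.
  b (successors {a, c}): φ is false.
  c (successors {a, b, d}): φ is true.
  d (successors {c, e}): φ is true.
  e (successors {d}): φ is false.
For instance, at c:
  At c: □p ∨ r is true, q ∧ ◇q is true, so (□p ∨ r) ∨ (q ∧ ◇q) is true.
    At c: □p is false, r is true, so □p ∨ r is true.
      At c: □p requires p at every successor {a, b, d}.
        p fails at a, so □p is false at c.
    At c: q is true, ◇q is true, so q ∧ ◇q is true.
      At c: ◇q requires q at some successor in {a, b, d}.
        q holds at a, so ◇q is true at c.
Satisfying worlds: {a, c, d}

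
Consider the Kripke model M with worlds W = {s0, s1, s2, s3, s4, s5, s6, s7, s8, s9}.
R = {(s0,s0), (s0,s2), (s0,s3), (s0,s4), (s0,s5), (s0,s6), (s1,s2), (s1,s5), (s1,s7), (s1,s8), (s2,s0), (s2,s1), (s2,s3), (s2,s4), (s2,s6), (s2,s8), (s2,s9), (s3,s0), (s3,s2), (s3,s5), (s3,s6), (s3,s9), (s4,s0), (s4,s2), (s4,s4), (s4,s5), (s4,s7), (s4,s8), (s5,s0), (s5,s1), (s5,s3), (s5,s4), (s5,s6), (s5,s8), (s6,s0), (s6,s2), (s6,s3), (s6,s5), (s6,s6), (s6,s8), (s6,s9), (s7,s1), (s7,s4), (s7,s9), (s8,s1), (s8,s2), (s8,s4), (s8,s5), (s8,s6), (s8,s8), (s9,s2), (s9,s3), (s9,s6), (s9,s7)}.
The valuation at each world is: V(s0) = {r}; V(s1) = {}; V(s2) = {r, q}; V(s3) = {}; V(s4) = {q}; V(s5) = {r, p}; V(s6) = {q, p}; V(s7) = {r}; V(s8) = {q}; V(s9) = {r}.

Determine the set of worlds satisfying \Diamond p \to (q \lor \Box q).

s2, s4, s6, s7, s8

Let φ = \Diamond p \to (q \lor \Box q). Evaluate φ at each world:
  s0 (successors {s0, s2, s3, s4, s5, s6}): φ is false.
  s1 (successors {s2, s5, s7, s8}): φ is false.
  s2 (successors {s0, s1, s3, s4, s6, s8, s9}): φ is true.
  s3 (successors {s0, s2, s5, s6, s9}): φ is false.
  s4 (successors {s0, s2, s4, s5, s7, s8}): φ is true.
  s5 (successors {s0, s1, s3, s4, s6, s8}): φ is false.
  s6 (successors {s0, s2, s3, s5, s6, s8, s9}): φ is true.
  s7 (successors {s1, s4, s9}): φ is true.
  s8 (successors {s1, s2, s4, s5, s6, s8}): φ is true.
  s9 (successors {s2, s3, s6, s7}): φ is false.
For instance, at s1:
  At s1: \Diamond p is true, q \lor \Box q is false, so \Diamond p \to (q \lor \Box q) is false.
    At s1: \Diamond p requires p at some successor in {s2, s5, s7, s8}.
      p holds at s5, so \Diamond p is true at s1.
    At s1: q is false, \Box q is false, so q \lor \Box q is false.
      At s1: \Box q requires q at every successor {s2, s5, s7, s8}.
        q fails at s5, so \Box q is false at s1.
Satisfying worlds: {s2, s4, s6, s7, s8}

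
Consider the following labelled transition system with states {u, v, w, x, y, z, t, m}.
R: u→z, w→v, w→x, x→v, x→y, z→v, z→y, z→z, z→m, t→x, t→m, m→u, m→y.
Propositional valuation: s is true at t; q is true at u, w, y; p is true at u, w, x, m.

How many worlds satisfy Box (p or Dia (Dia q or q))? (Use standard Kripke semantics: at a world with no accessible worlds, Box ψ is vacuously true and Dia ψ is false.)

Let φ = Box (p or Dia (Dia q or q)). Evaluate φ at each world:
  u (successors {z}): φ is true.
  v (successors ∅): φ is true.
  w (successors {v, x}): φ is false.
  x (successors {v, y}): φ is false.
  y (successors ∅): φ is true.
  z (successors {v, y, z, m}): φ is false.
  t (successors {x, m}): φ is true.
  m (successors {u, y}): φ is false.
For instance, at w:
  At w: Box (p or Dia (Dia q or q)) requires p or Dia (Dia q or q) at every successor {v, x}.
    p or Dia (Dia q or q) fails at v, so Box (p or Dia (Dia q or q)) is false at w.
      At v: p is false, Dia (Dia q or q) is false, so p or Dia (Dia q or q) is false.
Satisfying worlds: {u, v, y, t}

4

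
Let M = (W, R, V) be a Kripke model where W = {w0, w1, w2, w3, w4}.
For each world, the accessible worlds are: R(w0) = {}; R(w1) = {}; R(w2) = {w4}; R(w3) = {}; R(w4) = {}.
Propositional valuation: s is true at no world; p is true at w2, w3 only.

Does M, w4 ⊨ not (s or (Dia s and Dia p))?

Yes

At w4: s or (Dia s and Dia p) is false, so not (s or (Dia s and Dia p)) is true.
  At w4: s is false, Dia s and Dia p is false, so s or (Dia s and Dia p) is false.
    At w4: Dia s is false, Dia p is false, so Dia s and Dia p is false.
      At w4: no accessible worlds, so Dia s is false.
      At w4: no accessible worlds, so Dia p is false.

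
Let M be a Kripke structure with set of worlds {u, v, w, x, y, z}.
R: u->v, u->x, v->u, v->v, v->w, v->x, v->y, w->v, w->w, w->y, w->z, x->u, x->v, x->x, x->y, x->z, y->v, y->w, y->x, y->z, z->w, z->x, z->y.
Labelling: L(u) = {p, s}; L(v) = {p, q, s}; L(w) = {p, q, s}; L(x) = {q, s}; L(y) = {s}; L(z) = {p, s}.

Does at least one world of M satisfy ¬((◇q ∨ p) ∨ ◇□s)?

No

Let φ = ¬((◇q ∨ p) ∨ ◇□s). Evaluate φ at each world:
  u (successors {v, x}): φ is false.
  v (successors {u, v, w, x, y}): φ is false.
  w (successors {v, w, y, z}): φ is false.
  x (successors {u, v, x, y, z}): φ is false.
  y (successors {v, w, x, z}): φ is false.
  z (successors {w, x, y}): φ is false.
For instance, at x:
  At x: (◇q ∨ p) ∨ ◇□s is true, so ¬((◇q ∨ p) ∨ ◇□s) is false.
    At x: ◇q ∨ p is true, ◇□s is true, so (◇q ∨ p) ∨ ◇□s is true.
      At x: ◇q is true, p is false, so ◇q ∨ p is true.
      At x: ◇□s requires □s at some successor in {u, v, x, y, z}.
        □s holds at u, so ◇□s is true at x.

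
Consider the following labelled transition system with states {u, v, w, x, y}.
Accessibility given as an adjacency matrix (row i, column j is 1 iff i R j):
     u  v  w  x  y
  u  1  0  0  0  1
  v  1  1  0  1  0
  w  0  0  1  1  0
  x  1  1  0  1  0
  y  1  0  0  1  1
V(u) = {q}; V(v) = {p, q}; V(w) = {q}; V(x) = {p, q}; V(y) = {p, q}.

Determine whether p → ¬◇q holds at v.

No

At v: p is true, ¬◇q is false, so p → ¬◇q is false.
  At v: ◇q is true, so ¬◇q is false.
    At v: ◇q requires q at some successor in {u, v, x}.
      q holds at u, so ◇q is true at v.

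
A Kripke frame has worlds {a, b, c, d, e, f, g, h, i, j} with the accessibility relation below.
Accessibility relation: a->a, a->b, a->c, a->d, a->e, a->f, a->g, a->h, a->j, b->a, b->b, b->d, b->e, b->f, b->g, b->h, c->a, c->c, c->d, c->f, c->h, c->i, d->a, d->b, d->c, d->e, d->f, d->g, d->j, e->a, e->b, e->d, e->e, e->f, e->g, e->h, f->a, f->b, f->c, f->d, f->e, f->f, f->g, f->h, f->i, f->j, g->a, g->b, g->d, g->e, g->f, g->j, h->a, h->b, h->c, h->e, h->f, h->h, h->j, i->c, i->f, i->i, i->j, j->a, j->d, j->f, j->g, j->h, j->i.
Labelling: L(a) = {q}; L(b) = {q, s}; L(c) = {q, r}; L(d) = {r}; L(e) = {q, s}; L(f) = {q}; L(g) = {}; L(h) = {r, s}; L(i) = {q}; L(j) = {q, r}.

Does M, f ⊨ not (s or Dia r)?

At f: s or Dia r is true, so not (s or Dia r) is false.
  At f: s is false, Dia r is true, so s or Dia r is true.
    At f: Dia r requires r at some successor in {a, b, c, d, e, f, g, h, i, j}.
      r holds at c, so Dia r is true at f.

No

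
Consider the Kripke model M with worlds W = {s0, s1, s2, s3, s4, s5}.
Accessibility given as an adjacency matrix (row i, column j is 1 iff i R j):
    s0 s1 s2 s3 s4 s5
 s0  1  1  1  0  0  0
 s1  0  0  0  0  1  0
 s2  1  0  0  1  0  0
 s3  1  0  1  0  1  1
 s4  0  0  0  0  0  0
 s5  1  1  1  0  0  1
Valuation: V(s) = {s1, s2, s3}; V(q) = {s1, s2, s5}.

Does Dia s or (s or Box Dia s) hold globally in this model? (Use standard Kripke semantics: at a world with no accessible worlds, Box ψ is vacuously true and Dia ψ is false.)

Recall that Box ψ holds at a world iff ψ holds at every accessible world, and Dia ψ holds iff ψ holds at some accessible world.
Let φ = Dia s or (s or Box Dia s). Evaluate φ at each world:
  s0 (successors {s0, s1, s2}): φ is true.
  s1 (successors {s4}): φ is true.
  s2 (successors {s0, s3}): φ is true.
  s3 (successors {s0, s2, s4, s5}): φ is true.
  s4 (successors ∅): φ is true.
  s5 (successors {s0, s1, s2, s5}): φ is true.
For instance, at s2:
  At s2: Dia s is true, s or Box Dia s is true, so Dia s or (s or Box Dia s) is true.
    At s2: Dia s requires s at some successor in {s0, s3}.
      s holds at s3, so Dia s is true at s2.
    At s2: s is true, Box Dia s is true, so s or Box Dia s is true.
      At s2: Box Dia s requires Dia s at every successor {s0, s3}.
        At s0: Dia s is true.
        At s3: Dia s is true.
      So Box Dia s is true at s2.

Yes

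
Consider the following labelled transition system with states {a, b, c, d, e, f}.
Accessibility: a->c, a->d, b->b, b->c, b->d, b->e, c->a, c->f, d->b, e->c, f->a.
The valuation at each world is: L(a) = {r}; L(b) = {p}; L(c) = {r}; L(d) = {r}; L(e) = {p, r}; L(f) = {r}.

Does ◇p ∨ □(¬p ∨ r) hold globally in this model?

Yes

Recall that □ψ holds at a world iff ψ holds at every accessible world, and ◇ψ holds iff ψ holds at some accessible world.
Let φ = ◇p ∨ □(¬p ∨ r). Evaluate φ at each world:
  a (successors {c, d}): φ is true.
  b (successors {b, c, d, e}): φ is true.
  c (successors {a, f}): φ is true.
  d (successors {b}): φ is true.
  e (successors {c}): φ is true.
  f (successors {a}): φ is true.
For instance, at c:
  At c: ◇p is false, □(¬p ∨ r) is true, so ◇p ∨ □(¬p ∨ r) is true.
    At c: ◇p requires p at some successor in {a, f}.
      At a: p is false.
      At f: p is false.
    So ◇p is false at c.
    At c: □(¬p ∨ r) requires ¬p ∨ r at every successor {a, f}.
      At a: ¬p ∨ r is true.
      At f: ¬p ∨ r is true.
    So □(¬p ∨ r) is true at c.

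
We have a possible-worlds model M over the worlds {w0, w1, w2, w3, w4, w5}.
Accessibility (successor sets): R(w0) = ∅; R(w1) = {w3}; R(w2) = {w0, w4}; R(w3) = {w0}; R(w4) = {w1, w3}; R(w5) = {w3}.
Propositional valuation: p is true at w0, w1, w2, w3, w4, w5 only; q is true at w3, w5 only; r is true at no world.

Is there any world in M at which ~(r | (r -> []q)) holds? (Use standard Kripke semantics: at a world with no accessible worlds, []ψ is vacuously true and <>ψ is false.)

No

Let φ = ~(r | (r -> []q)). Evaluate φ at each world:
  w0 (successors ∅): φ is false.
  w1 (successors {w3}): φ is false.
  w2 (successors {w0, w4}): φ is false.
  w3 (successors {w0}): φ is false.
  w4 (successors {w1, w3}): φ is false.
  w5 (successors {w3}): φ is false.
For instance, at w2:
  At w2: r | (r -> []q) is true, so ~(r | (r -> []q)) is false.
    At w2: r is false, r -> []q is true, so r | (r -> []q) is true.
      At w2: r is false, []q is false, so r -> []q is true.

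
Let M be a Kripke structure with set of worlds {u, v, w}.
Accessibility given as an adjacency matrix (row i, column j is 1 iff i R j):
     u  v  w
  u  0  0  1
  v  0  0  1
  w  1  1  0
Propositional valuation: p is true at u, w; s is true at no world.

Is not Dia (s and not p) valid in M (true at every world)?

Recall that Dia ψ holds at a world iff ψ holds at some accessible world.
Let φ = not Dia (s and not p). Evaluate φ at each world:
  u (successors {w}): φ is true.
  v (successors {w}): φ is true.
  w (successors {u, v}): φ is true.
For instance, at u:
  At u: Dia (s and not p) is false, so not Dia (s and not p) is true.
    At u: Dia (s and not p) requires s and not p at some successor in {w}.
      At w: s and not p is false.
    So Dia (s and not p) is false at u.

Yes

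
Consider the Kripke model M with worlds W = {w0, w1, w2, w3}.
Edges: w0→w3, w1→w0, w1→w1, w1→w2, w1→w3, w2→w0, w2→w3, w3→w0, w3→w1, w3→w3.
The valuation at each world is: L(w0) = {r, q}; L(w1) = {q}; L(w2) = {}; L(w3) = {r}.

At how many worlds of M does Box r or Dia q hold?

Let φ = Box r or Dia q. Evaluate φ at each world:
  w0 (successors {w3}): φ is true.
  w1 (successors {w0, w1, w2, w3}): φ is true.
  w2 (successors {w0, w3}): φ is true.
  w3 (successors {w0, w1, w3}): φ is true.
For instance, at w2:
  At w2: Box r is true, Dia q is true, so Box r or Dia q is true.
    At w2: Box r requires r at every successor {w0, w3}.
      At w0: r is true.
      At w3: r is true.
    So Box r is true at w2.
    At w2: Dia q requires q at some successor in {w0, w3}.
      q holds at w0, so Dia q is true at w2.
Satisfying worlds: {w0, w1, w2, w3}

4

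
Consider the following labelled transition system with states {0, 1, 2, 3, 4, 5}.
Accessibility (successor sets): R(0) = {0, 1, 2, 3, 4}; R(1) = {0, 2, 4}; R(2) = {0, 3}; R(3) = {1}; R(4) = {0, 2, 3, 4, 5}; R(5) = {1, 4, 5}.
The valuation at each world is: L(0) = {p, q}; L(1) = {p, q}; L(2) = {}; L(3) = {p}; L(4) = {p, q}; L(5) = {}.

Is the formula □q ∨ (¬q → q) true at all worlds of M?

Let φ = □q ∨ (¬q → q). Evaluate φ at each world:
  0 (successors {0, 1, 2, 3, 4}): φ is true.
  1 (successors {0, 2, 4}): φ is true.
  2 (successors {0, 3}): φ is false.
  3 (successors {1}): φ is true.
  4 (successors {0, 2, 3, 4, 5}): φ is true.
  5 (successors {1, 4, 5}): φ is false.
Detail at 2 (counterexample):
  At 2: □q is false, ¬q → q is false, so □q ∨ (¬q → q) is false.
    At 2: □q requires q at every successor {0, 3}.
      q fails at 3, so □q is false at 2.

No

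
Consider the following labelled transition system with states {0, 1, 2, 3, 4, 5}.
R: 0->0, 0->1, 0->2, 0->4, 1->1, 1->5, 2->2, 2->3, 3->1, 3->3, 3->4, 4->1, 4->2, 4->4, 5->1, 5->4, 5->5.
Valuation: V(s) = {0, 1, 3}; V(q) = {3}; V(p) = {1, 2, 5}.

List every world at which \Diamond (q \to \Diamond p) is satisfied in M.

Recall that \Diamond ψ holds at a world iff ψ holds at some accessible world.
Let φ = \Diamond (q \to \Diamond p). Evaluate φ at each world:
  0 (successors {0, 1, 2, 4}): φ is true.
  1 (successors {1, 5}): φ is true.
  2 (successors {2, 3}): φ is true.
  3 (successors {1, 3, 4}): φ is true.
  4 (successors {1, 2, 4}): φ is true.
  5 (successors {1, 4, 5}): φ is true.
For instance, at 4:
  At 4: \Diamond (q \to \Diamond p) requires q \to \Diamond p at some successor in {1, 2, 4}.
    q \to \Diamond p holds at 1, so \Diamond (q \to \Diamond p) is true at 4.
      At 1: q is false, \Diamond p is true, so q \to \Diamond p is true.
Satisfying worlds: {0, 1, 2, 3, 4, 5}

0, 1, 2, 3, 4, 5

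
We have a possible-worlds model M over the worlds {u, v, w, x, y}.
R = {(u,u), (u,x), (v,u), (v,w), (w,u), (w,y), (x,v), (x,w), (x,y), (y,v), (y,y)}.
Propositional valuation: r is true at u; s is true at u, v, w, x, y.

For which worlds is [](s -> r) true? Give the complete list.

none

Let φ = [](s -> r). Evaluate φ at each world:
  u (successors {u, x}): φ is false.
  v (successors {u, w}): φ is false.
  w (successors {u, y}): φ is false.
  x (successors {v, w, y}): φ is false.
  y (successors {v, y}): φ is false.
For instance, at y:
  At y: [](s -> r) requires s -> r at every successor {v, y}.
    s -> r fails at v, so [](s -> r) is false at y.
Satisfying worlds: none.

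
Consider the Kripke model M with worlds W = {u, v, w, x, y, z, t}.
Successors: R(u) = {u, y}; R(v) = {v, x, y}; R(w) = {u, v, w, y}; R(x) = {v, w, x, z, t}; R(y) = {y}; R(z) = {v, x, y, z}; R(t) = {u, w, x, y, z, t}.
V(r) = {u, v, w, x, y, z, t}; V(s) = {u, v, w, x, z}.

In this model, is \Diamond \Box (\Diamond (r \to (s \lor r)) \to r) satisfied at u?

Recall that \Box ψ holds at a world iff ψ holds at every accessible world, and \Diamond ψ holds iff ψ holds at some accessible world.
At u: \Diamond \Box (\Diamond (r \to (s \lor r)) \to r) requires \Box (\Diamond (r \to (s \lor r)) \to r) at some successor in {u, y}.
  \Box (\Diamond (r \to (s \lor r)) \to r) holds at u, so \Diamond \Box (\Diamond (r \to (s \lor r)) \to r) is true at u.
    At u: \Box (\Diamond (r \to (s \lor r)) \to r) requires \Diamond (r \to (s \lor r)) \to r at every successor {u, y}.
      At u: \Diamond (r \to (s \lor r)) \to r is true.
      At y: \Diamond (r \to (s \lor r)) \to r is true.
    So \Box (\Diamond (r \to (s \lor r)) \to r) is true at u.

Yes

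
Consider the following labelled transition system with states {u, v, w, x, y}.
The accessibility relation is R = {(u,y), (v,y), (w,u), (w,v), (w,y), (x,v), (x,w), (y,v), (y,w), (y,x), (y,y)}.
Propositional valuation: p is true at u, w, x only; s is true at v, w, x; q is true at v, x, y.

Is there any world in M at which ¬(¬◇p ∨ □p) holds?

Yes

Let φ = ¬(¬◇p ∨ □p). Evaluate φ at each world:
  u (successors {y}): φ is false.
  v (successors {y}): φ is false.
  w (successors {u, v, y}): φ is true.
  x (successors {v, w}): φ is true.
  y (successors {v, w, x, y}): φ is true.
Detail at w (witness):
  At w: ¬◇p ∨ □p is false, so ¬(¬◇p ∨ □p) is true.
    At w: ¬◇p is false, □p is false, so ¬◇p ∨ □p is false.
      At w: ◇p is true, so ¬◇p is false.
      At w: □p requires p at every successor {u, v, y}.
        p fails at v, so □p is false at w.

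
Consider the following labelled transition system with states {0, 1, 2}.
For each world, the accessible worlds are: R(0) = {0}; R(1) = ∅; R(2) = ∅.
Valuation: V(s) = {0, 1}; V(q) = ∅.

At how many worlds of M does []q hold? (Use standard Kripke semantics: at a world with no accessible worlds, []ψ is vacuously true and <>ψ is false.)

Let φ = []q. Evaluate φ at each world:
  0 (successors {0}): φ is false.
  1 (successors ∅): φ is true.
  2 (successors ∅): φ is true.
For instance, at 0:
  At 0: []q requires q at every successor {0}.
    q fails at 0, so []q is false at 0.
Satisfying worlds: {1, 2}

2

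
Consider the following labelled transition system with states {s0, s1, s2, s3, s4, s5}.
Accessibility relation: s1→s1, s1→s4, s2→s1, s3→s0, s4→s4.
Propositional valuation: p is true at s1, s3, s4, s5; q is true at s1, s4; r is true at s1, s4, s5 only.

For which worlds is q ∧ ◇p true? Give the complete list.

Recall that ◇ψ holds at a world iff ψ holds at some accessible world.
Let φ = q ∧ ◇p. Evaluate φ at each world:
  s0 (successors ∅): φ is false.
  s1 (successors {s1, s4}): φ is true.
  s2 (successors {s1}): φ is false.
  s3 (successors {s0}): φ is false.
  s4 (successors {s4}): φ is true.
  s5 (successors ∅): φ is false.
For instance, at s2:
  At s2: q is false, ◇p is true, so q ∧ ◇p is false.
    At s2: ◇p requires p at some successor in {s1}.
      p holds at s1, so ◇p is true at s2.
Satisfying worlds: {s1, s4}

s1, s4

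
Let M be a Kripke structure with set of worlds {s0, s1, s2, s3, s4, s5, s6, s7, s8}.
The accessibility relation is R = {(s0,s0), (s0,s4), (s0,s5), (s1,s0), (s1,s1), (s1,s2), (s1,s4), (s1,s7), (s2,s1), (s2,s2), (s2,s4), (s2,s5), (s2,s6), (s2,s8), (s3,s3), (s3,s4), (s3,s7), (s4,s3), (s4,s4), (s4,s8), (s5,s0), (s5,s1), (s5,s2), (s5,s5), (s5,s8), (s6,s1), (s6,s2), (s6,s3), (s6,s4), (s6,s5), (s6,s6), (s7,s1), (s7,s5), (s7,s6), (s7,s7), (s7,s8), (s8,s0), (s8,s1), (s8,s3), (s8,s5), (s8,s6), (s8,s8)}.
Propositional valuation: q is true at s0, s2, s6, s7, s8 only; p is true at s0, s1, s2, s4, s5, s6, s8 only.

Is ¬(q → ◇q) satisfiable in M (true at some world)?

Let φ = ¬(q → ◇q). Evaluate φ at each world:
  s0 (successors {s0, s4, s5}): φ is false.
  s1 (successors {s0, s1, s2, s4, s7}): φ is false.
  s2 (successors {s1, s2, s4, s5, s6, s8}): φ is false.
  s3 (successors {s3, s4, s7}): φ is false.
  s4 (successors {s3, s4, s8}): φ is false.
  s5 (successors {s0, s1, s2, s5, s8}): φ is false.
  s6 (successors {s1, s2, s3, s4, s5, s6}): φ is false.
  s7 (successors {s1, s5, s6, s7, s8}): φ is false.
  s8 (successors {s0, s1, s3, s5, s6, s8}): φ is false.
For instance, at s0:
  At s0: q → ◇q is true, so ¬(q → ◇q) is false.
    At s0: q is true, ◇q is true, so q → ◇q is true.
      At s0: ◇q requires q at some successor in {s0, s4, s5}.
        q holds at s0, so ◇q is true at s0.

No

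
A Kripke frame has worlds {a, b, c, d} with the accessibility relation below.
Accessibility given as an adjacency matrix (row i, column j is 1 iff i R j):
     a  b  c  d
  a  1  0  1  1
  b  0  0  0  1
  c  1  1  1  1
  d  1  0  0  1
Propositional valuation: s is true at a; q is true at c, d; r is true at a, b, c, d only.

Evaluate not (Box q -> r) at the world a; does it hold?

At a: Box q -> r is true, so not (Box q -> r) is false.
  At a: Box q is false, r is true, so Box q -> r is true.
    At a: Box q requires q at every successor {a, c, d}.
      q fails at a, so Box q is false at a.

No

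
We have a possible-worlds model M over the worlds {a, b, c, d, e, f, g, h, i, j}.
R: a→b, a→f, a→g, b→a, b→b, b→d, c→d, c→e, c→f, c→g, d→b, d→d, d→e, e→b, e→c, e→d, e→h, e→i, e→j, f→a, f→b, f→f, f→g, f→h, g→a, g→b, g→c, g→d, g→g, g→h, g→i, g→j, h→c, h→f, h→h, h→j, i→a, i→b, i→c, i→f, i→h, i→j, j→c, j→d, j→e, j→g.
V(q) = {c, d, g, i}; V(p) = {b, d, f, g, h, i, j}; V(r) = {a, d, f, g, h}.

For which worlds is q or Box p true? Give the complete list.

a, c, d, g, i

Let φ = q or Box p. Evaluate φ at each world:
  a (successors {b, f, g}): φ is true.
  b (successors {a, b, d}): φ is false.
  c (successors {d, e, f, g}): φ is true.
  d (successors {b, d, e}): φ is true.
  e (successors {b, c, d, h, i, j}): φ is false.
  f (successors {a, b, f, g, h}): φ is false.
  g (successors {a, b, c, d, g, h, i, j}): φ is true.
  h (successors {c, f, h, j}): φ is false.
  i (successors {a, b, c, f, h, j}): φ is true.
  j (successors {c, d, e, g}): φ is false.
For instance, at h:
  At h: q is false, Box p is false, so q or Box p is false.
    At h: Box p requires p at every successor {c, f, h, j}.
      p fails at c, so Box p is false at h.
Satisfying worlds: {a, c, d, g, i}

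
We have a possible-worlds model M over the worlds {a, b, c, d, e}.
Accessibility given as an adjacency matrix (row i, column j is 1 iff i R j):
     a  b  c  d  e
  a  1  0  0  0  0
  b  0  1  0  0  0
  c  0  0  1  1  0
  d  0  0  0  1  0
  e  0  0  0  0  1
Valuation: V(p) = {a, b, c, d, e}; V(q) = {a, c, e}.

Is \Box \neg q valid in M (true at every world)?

No

Let φ = \Box \neg q. Evaluate φ at each world:
  a (successors {a}): φ is false.
  b (successors {b}): φ is true.
  c (successors {c, d}): φ is false.
  d (successors {d}): φ is true.
  e (successors {e}): φ is false.
Detail at a (counterexample):
  At a: \Box \neg q requires \neg q at every successor {a}.
    \neg q fails at a, so \Box \neg q is false at a.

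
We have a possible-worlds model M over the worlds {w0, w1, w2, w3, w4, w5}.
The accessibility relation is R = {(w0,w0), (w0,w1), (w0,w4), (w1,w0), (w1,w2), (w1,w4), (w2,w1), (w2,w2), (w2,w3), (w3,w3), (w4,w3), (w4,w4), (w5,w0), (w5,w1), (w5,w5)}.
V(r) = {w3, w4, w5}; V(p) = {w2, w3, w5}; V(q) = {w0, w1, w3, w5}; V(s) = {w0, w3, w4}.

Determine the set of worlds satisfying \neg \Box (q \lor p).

w0, w1, w4

Recall that \Box ψ holds at a world iff ψ holds at every accessible world, and \Diamond ψ holds iff ψ holds at some accessible world.
Let φ = \neg \Box (q \lor p). Evaluate φ at each world:
  w0 (successors {w0, w1, w4}): φ is true.
  w1 (successors {w0, w2, w4}): φ is true.
  w2 (successors {w1, w2, w3}): φ is false.
  w3 (successors {w3}): φ is false.
  w4 (successors {w3, w4}): φ is true.
  w5 (successors {w0, w1, w5}): φ is false.
For instance, at w5:
  At w5: \Box (q \lor p) is true, so \neg \Box (q \lor p) is false.
    At w5: \Box (q \lor p) requires q \lor p at every successor {w0, w1, w5}.
      At w0: q \lor p is true.
      At w1: q \lor p is true.
      At w5: q \lor p is true.
    So \Box (q \lor p) is true at w5.
Satisfying worlds: {w0, w1, w4}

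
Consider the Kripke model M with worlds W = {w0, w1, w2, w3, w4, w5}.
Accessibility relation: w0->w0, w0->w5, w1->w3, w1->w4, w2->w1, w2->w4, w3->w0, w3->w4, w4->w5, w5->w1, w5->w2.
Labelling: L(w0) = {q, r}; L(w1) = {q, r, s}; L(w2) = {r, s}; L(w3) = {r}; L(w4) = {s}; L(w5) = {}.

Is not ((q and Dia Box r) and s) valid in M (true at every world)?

Let φ = not ((q and Dia Box r) and s). Evaluate φ at each world:
  w0 (successors {w0, w5}): φ is true.
  w1 (successors {w3, w4}): φ is true.
  w2 (successors {w1, w4}): φ is true.
  w3 (successors {w0, w4}): φ is true.
  w4 (successors {w5}): φ is true.
  w5 (successors {w1, w2}): φ is true.
For instance, at w1:
  At w1: (q and Dia Box r) and s is false, so not ((q and Dia Box r) and s) is true.
    At w1: q and Dia Box r is false, s is true, so (q and Dia Box r) and s is false.
      At w1: q is true, Dia Box r is false, so q and Dia Box r is false.

Yes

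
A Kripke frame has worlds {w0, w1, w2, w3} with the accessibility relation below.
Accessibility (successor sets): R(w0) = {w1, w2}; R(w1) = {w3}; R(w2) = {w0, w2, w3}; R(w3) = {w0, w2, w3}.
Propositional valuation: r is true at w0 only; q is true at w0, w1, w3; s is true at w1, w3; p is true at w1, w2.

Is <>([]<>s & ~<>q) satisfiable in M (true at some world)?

Recall that []ψ holds at a world iff ψ holds at every accessible world, and <>ψ holds iff ψ holds at some accessible world.
Let φ = <>([]<>s & ~<>q). Evaluate φ at each world:
  w0 (successors {w1, w2}): φ is false.
  w1 (successors {w3}): φ is false.
  w2 (successors {w0, w2, w3}): φ is false.
  w3 (successors {w0, w2, w3}): φ is false.
For instance, at w1:
  At w1: <>([]<>s & ~<>q) requires []<>s & ~<>q at some successor in {w3}.
    At w3: []<>s & ~<>q is false.
  So <>([]<>s & ~<>q) is false at w1.

No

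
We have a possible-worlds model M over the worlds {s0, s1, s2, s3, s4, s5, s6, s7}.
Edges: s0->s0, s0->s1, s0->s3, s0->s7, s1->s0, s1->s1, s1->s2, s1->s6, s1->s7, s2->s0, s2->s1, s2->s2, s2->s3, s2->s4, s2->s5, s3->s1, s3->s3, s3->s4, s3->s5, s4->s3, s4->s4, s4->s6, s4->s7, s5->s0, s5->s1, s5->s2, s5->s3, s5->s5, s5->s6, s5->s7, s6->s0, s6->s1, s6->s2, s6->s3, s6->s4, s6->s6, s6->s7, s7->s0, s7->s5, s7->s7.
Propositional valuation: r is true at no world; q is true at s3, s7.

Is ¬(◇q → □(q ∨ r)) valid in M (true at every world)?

Yes

Recall that □ψ holds at a world iff ψ holds at every accessible world, and ◇ψ holds iff ψ holds at some accessible world.
Let φ = ¬(◇q → □(q ∨ r)). Evaluate φ at each world:
  s0 (successors {s0, s1, s3, s7}): φ is true.
  s1 (successors {s0, s1, s2, s6, s7}): φ is true.
  s2 (successors {s0, s1, s2, s3, s4, s5}): φ is true.
  s3 (successors {s1, s3, s4, s5}): φ is true.
  s4 (successors {s3, s4, s6, s7}): φ is true.
  s5 (successors {s0, s1, s2, s3, s5, s6, s7}): φ is true.
  s6 (successors {s0, s1, s2, s3, s4, s6, s7}): φ is true.
  s7 (successors {s0, s5, s7}): φ is true.
For instance, at s5:
  At s5: ◇q → □(q ∨ r) is false, so ¬(◇q → □(q ∨ r)) is true.
    At s5: ◇q is true, □(q ∨ r) is false, so ◇q → □(q ∨ r) is false.
      At s5: ◇q requires q at some successor in {s0, s1, s2, s3, s5, s6, s7}.
        q holds at s3, so ◇q is true at s5.
      At s5: □(q ∨ r) requires q ∨ r at every successor {s0, s1, s2, s3, s5, s6, s7}.
        q ∨ r fails at s0, so □(q ∨ r) is false at s5.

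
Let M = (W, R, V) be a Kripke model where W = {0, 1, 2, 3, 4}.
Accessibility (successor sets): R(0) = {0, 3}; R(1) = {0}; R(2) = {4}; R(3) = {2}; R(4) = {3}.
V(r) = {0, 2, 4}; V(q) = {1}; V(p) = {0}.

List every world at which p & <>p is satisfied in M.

Let φ = p & <>p. Evaluate φ at each world:
  0 (successors {0, 3}): φ is true.
  1 (successors {0}): φ is false.
  2 (successors {4}): φ is false.
  3 (successors {2}): φ is false.
  4 (successors {3}): φ is false.
For instance, at 4:
  At 4: p is false, <>p is false, so p & <>p is false.
    At 4: <>p requires p at some successor in {3}.
      At 3: p is false.
    So <>p is false at 4.
Satisfying worlds: {0}

0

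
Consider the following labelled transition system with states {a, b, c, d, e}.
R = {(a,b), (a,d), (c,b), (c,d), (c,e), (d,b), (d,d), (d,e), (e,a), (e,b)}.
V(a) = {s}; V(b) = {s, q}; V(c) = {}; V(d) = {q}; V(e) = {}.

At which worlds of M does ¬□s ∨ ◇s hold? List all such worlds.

Recall that □ψ holds at a world iff ψ holds at every accessible world, and ◇ψ holds iff ψ holds at some accessible world.
Let φ = ¬□s ∨ ◇s. Evaluate φ at each world:
  a (successors {b, d}): φ is true.
  b (successors ∅): φ is false.
  c (successors {b, d, e}): φ is true.
  d (successors {b, d, e}): φ is true.
  e (successors {a, b}): φ is true.
For instance, at c:
  At c: ¬□s is true, ◇s is true, so ¬□s ∨ ◇s is true.
    At c: □s is false, so ¬□s is true.
      At c: □s requires s at every successor {b, d, e}.
        s fails at d, so □s is false at c.
    At c: ◇s requires s at some successor in {b, d, e}.
      s holds at b, so ◇s is true at c.
Satisfying worlds: {a, c, d, e}

a, c, d, e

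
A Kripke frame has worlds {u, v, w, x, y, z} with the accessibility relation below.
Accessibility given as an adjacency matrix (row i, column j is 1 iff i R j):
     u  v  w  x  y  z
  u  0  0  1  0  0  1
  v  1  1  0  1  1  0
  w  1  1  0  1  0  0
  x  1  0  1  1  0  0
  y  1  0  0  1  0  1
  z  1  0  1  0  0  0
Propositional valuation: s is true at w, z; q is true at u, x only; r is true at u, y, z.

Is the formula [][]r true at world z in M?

At z: [][]r requires []r at every successor {u, w}.
  []r fails at u, so [][]r is false at z.
    At u: []r requires r at every successor {w, z}.
      r fails at w, so []r is false at u.

No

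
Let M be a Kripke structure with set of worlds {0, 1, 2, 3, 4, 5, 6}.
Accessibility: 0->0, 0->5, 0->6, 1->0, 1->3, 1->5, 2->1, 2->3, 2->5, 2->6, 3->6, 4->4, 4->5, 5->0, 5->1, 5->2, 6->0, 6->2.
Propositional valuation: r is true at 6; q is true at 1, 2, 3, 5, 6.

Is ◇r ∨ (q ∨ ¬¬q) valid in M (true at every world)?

No

Let φ = ◇r ∨ (q ∨ ¬¬q). Evaluate φ at each world:
  0 (successors {0, 5, 6}): φ is true.
  1 (successors {0, 3, 5}): φ is true.
  2 (successors {1, 3, 5, 6}): φ is true.
  3 (successors {6}): φ is true.
  4 (successors {4, 5}): φ is false.
  5 (successors {0, 1, 2}): φ is true.
  6 (successors {0, 2}): φ is true.
Detail at 4 (counterexample):
  At 4: ◇r is false, q ∨ ¬¬q is false, so ◇r ∨ (q ∨ ¬¬q) is false.
    At 4: ◇r requires r at some successor in {4, 5}.
      At 4: r is false.
      At 5: r is false.
    So ◇r is false at 4.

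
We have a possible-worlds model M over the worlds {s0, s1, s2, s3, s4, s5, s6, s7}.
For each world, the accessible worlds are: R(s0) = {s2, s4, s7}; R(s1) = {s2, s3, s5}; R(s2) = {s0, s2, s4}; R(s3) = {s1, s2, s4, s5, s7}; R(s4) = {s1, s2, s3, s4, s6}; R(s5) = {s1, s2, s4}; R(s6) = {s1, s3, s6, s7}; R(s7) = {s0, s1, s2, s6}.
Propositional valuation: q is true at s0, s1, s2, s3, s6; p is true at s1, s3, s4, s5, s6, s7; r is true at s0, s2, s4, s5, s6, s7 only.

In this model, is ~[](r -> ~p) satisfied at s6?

Recall that []ψ holds at a world iff ψ holds at every accessible world, and <>ψ holds iff ψ holds at some accessible world.
At s6: [](r -> ~p) is false, so ~[](r -> ~p) is true.
  At s6: [](r -> ~p) requires r -> ~p at every successor {s1, s3, s6, s7}.
    r -> ~p fails at s6, so [](r -> ~p) is false at s6.

Yes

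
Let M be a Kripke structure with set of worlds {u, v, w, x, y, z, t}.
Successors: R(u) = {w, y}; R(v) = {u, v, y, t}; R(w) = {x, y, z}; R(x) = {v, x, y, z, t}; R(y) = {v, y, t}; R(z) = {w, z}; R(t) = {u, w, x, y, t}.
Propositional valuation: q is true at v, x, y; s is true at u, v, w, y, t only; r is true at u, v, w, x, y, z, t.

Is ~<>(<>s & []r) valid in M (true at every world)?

No

Recall that []ψ holds at a world iff ψ holds at every accessible world, and <>ψ holds iff ψ holds at some accessible world.
Let φ = ~<>(<>s & []r). Evaluate φ at each world:
  u (successors {w, y}): φ is false.
  v (successors {u, v, y, t}): φ is false.
  w (successors {x, y, z}): φ is false.
  x (successors {v, x, y, z, t}): φ is false.
  y (successors {v, y, t}): φ is false.
  z (successors {w, z}): φ is false.
  t (successors {u, w, x, y, t}): φ is false.
Detail at u (counterexample):
  At u: <>(<>s & []r) is true, so ~<>(<>s & []r) is false.
    At u: <>(<>s & []r) requires <>s & []r at some successor in {w, y}.
      <>s & []r holds at w, so <>(<>s & []r) is true at u.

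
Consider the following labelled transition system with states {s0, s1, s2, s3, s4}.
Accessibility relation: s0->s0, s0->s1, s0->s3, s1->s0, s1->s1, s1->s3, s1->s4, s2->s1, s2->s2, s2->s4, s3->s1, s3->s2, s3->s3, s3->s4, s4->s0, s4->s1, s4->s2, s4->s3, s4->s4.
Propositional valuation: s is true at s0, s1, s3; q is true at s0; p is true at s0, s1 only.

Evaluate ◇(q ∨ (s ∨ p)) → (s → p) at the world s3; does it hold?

No

At s3: ◇(q ∨ (s ∨ p)) is true, s → p is false, so ◇(q ∨ (s ∨ p)) → (s → p) is false.
  At s3: ◇(q ∨ (s ∨ p)) requires q ∨ (s ∨ p) at some successor in {s1, s2, s3, s4}.
    q ∨ (s ∨ p) holds at s1, so ◇(q ∨ (s ∨ p)) is true at s3.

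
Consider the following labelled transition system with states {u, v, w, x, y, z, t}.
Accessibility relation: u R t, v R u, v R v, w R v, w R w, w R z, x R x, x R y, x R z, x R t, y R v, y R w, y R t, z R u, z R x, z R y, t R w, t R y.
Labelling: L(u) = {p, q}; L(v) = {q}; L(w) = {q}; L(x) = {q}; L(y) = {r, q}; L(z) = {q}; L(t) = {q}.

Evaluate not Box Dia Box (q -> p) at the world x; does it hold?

Recall that Box ψ holds at a world iff ψ holds at every accessible world, and Dia ψ holds iff ψ holds at some accessible world.
At x: Box Dia Box (q -> p) is false, so not Box Dia Box (q -> p) is true.
  At x: Box Dia Box (q -> p) requires Dia Box (q -> p) at every successor {x, y, z, t}.
    Dia Box (q -> p) fails at x, so Box Dia Box (q -> p) is false at x.
      At x: Dia Box (q -> p) requires Box (q -> p) at some successor in {x, y, z, t}.
        At x: Box (q -> p) is false.
        At y: Box (q -> p) is false.
        At z: Box (q -> p) is false.
        At t: Box (q -> p) is false.
      So Dia Box (q -> p) is false at x.

Yes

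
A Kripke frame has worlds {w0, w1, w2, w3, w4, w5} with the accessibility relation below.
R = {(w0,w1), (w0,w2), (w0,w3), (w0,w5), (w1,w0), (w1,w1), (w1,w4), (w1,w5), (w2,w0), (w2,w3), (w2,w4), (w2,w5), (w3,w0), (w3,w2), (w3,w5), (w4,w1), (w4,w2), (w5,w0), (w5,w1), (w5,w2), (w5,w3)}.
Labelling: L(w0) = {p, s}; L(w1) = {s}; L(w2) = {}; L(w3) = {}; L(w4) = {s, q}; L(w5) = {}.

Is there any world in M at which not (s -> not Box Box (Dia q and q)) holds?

No

Let φ = not (s -> not Box Box (Dia q and q)). Evaluate φ at each world:
  w0 (successors {w1, w2, w3, w5}): φ is false.
  w1 (successors {w0, w1, w4, w5}): φ is false.
  w2 (successors {w0, w3, w4, w5}): φ is false.
  w3 (successors {w0, w2, w5}): φ is false.
  w4 (successors {w1, w2}): φ is false.
  w5 (successors {w0, w1, w2, w3}): φ is false.
For instance, at w1:
  At w1: s -> not Box Box (Dia q and q) is true, so not (s -> not Box Box (Dia q and q)) is false.
    At w1: s is true, not Box Box (Dia q and q) is true, so s -> not Box Box (Dia q and q) is true.
      At w1: Box Box (Dia q and q) is false, so not Box Box (Dia q and q) is true.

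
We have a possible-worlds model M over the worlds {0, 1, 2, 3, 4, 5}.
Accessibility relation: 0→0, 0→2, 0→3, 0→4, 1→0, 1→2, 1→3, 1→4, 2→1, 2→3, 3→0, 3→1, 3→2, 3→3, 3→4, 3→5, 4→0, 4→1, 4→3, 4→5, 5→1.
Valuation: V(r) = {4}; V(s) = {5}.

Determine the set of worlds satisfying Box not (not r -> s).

2, 5

Let φ = Box not (not r -> s). Evaluate φ at each world:
  0 (successors {0, 2, 3, 4}): φ is false.
  1 (successors {0, 2, 3, 4}): φ is false.
  2 (successors {1, 3}): φ is true.
  3 (successors {0, 1, 2, 3, 4, 5}): φ is false.
  4 (successors {0, 1, 3, 5}): φ is false.
  5 (successors {1}): φ is true.
For instance, at 5:
  At 5: Box not (not r -> s) requires not (not r -> s) at every successor {1}.
    At 1: not (not r -> s) is true.
  So Box not (not r -> s) is true at 5.
Satisfying worlds: {2, 5}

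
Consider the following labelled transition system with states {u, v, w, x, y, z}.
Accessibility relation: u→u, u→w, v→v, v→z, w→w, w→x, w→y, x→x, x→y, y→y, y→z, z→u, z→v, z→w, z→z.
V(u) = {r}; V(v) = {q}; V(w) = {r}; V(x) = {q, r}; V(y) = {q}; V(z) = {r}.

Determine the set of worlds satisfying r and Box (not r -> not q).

Let φ = r and Box (not r -> not q). Evaluate φ at each world:
  u (successors {u, w}): φ is true.
  v (successors {v, z}): φ is false.
  w (successors {w, x, y}): φ is false.
  x (successors {x, y}): φ is false.
  y (successors {y, z}): φ is false.
  z (successors {u, v, w, z}): φ is false.
For instance, at v:
  At v: r is false, Box (not r -> not q) is false, so r and Box (not r -> not q) is false.
    At v: Box (not r -> not q) requires not r -> not q at every successor {v, z}.
      not r -> not q fails at v, so Box (not r -> not q) is false at v.
Satisfying worlds: {u}

u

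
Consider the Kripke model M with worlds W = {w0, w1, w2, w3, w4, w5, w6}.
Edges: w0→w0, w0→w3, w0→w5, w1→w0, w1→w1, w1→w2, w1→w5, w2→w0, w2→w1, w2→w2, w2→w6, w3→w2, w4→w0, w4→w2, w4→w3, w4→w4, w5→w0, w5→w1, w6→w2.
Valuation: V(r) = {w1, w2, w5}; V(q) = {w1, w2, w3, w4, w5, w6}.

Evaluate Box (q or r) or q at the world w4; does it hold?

Yes

At w4: Box (q or r) is false, q is true, so Box (q or r) or q is true.
  At w4: Box (q or r) requires q or r at every successor {w0, w2, w3, w4}.
    q or r fails at w0, so Box (q or r) is false at w4.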